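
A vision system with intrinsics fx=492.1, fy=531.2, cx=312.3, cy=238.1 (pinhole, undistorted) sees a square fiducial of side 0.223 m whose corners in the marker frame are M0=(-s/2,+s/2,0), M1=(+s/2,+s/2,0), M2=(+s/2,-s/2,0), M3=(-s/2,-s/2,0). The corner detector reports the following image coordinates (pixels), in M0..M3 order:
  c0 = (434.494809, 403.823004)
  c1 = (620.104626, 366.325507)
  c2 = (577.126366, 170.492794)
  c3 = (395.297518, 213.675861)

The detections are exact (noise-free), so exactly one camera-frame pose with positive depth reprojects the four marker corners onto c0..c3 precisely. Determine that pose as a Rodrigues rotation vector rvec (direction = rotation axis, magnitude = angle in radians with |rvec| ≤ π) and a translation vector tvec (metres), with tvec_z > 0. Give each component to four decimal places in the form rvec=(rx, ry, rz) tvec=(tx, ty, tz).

rvec=(-0.0267, 0.0907, -0.2141) tvec=(0.2358, 0.0568, 0.6018)

Intrinsics K: fx=492.1, fy=531.2, cx=312.3, cy=238.1
Marker side s = 0.223 m; corners in marker frame (Z=0):
  M0 = (-0.1115, +0.1115, 0)
  M1 = (+0.1115, +0.1115, 0)
  M2 = (+0.1115, -0.1115, 0)
  M3 = (-0.1115, -0.1115, 0)
Detected image corners:
  c0 = (434.494809, 403.823004) px
  c1 = (620.104626, 366.325507) px
  c2 = (577.126366, 170.492794) px
  c3 = (395.297518, 213.675861) px
Planar DLT: solve 8×8 A·h = b for H (H[2,2]=1):
  H  [+750.50031 +153.73846 +505.13709]
  H  [-222.72308 +847.92266 +288.25967]
  H  [-0.14464 -0.05994 +1.00000]
B = K⁻¹H; ‖b₁‖=1.661591, ‖b₂‖=1.661591; λ = 2/(‖b₁‖+‖b₂‖) = 0.601833, sign → tz>0 ⇒ λ=+0.601833
r₁ = λ·B[:,0] = (+0.97310,-0.21332,-0.08705); r₂ = λ·B[:,1] = (+0.21091,+0.97684,-0.03607)
r₃ = r₁×r₂ = (+0.09273,+0.01674,+0.99555); SVD([r₁ r₂ r₃]) → R = UVᵀ:
  R  [+0.97310 +0.21091 +0.09273]
  R  [-0.21332 +0.97684 +0.01674]
  R  [-0.08705 -0.03607 +0.99555]
t = (+0.23584, +0.05683, +0.60183) m
tr R = 2.945486; θ = arccos((tr R − 1)/2) = 0.234016 rad = 13.408°
axis k = ((R−Rᵀ)₃₂, (R−Rᵀ)₁₃, (R−Rᵀ)₂₁) / (2 sinθ) = (-0.113887, +0.387639, -0.914749)
rvec = θ·k = (-0.026651, +0.090714, -0.214066)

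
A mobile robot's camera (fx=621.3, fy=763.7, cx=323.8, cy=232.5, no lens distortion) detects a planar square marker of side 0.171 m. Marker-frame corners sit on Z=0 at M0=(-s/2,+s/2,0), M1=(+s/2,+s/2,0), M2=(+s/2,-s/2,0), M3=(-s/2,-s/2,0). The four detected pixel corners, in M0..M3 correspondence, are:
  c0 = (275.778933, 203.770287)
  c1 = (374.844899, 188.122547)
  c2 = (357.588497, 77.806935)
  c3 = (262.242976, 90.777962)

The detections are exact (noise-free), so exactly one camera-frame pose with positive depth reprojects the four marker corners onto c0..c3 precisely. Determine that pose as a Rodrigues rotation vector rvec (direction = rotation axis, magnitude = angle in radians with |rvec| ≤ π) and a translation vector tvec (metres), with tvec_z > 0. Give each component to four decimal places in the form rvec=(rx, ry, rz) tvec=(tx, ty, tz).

Intrinsics K: fx=621.3, fy=763.7, cx=323.8, cy=232.5
Marker side s = 0.171 m; corners in marker frame (Z=0):
  M0 = (-0.0855, +0.0855, 0)
  M1 = (+0.0855, +0.0855, 0)
  M2 = (+0.0855, -0.0855, 0)
  M3 = (-0.0855, -0.0855, 0)
Detected image corners:
  c0 = (275.778933, 203.770287) px
  c1 = (374.844899, 188.122547) px
  c2 = (357.588497, 77.806935) px
  c3 = (262.242976, 90.777962) px
Planar DLT: solve 8×8 A·h = b for H (H[2,2]=1):
  H  [+602.94278 +13.55014 +317.90928]
  H  [-68.20541 +619.08642 +138.90159]
  H  [+0.10929 -0.24113 +1.00000]
B = K⁻¹H; ‖b₁‖=0.928140, ‖b₂‖=0.928140; λ = 2/(‖b₁‖+‖b₂‖) = 1.077424, sign → tz>0 ⇒ λ=+1.077424
r₁ = λ·B[:,0] = (+0.98422,-0.13207,+0.11775); r₂ = λ·B[:,1] = (+0.15890,+0.95250,-0.25980)
r₃ = r₁×r₂ = (-0.07785,+0.27442,+0.95846); SVD([r₁ r₂ r₃]) → R = UVᵀ:
  R  [+0.98422 +0.15890 -0.07785]
  R  [-0.13207 +0.95250 +0.27442]
  R  [+0.11775 -0.25980 +0.95846]
t = (-0.01022, -0.13205, +1.07742) m
tr R = 2.895174; θ = arccos((tr R − 1)/2) = 0.325199 rad = 18.633°
axis k = ((R−Rᵀ)₃₂, (R−Rᵀ)₁₃, (R−Rᵀ)₂₁) / (2 sinθ) = (-0.836031, -0.306105, -0.455358)
rvec = θ·k = (-0.271876, -0.099545, -0.148082)

rvec=(-0.2719, -0.0995, -0.1481) tvec=(-0.0102, -0.1320, 1.0774)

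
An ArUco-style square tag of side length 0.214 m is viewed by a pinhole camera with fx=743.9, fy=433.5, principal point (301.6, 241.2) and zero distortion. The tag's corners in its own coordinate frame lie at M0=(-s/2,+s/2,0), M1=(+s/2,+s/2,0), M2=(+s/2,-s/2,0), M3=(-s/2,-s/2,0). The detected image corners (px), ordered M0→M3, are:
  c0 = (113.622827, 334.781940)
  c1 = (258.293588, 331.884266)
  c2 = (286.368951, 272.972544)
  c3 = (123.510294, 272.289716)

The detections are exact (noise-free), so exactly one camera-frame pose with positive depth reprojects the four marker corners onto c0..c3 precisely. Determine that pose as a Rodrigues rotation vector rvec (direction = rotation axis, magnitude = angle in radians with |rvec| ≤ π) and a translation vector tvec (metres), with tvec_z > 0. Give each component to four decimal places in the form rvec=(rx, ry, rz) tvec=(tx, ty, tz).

Intrinsics K: fx=743.9, fy=433.5, cx=301.6, cy=241.2
Marker side s = 0.214 m; corners in marker frame (Z=0):
  M0 = (-0.1070, +0.1070, 0)
  M1 = (+0.1070, +0.1070, 0)
  M2 = (+0.1070, -0.1070, 0)
  M3 = (-0.1070, -0.1070, 0)
Detected image corners:
  c0 = (113.622827, 334.781940) px
  c1 = (258.293588, 331.884266) px
  c2 = (286.368951, 272.972544) px
  c3 = (123.510294, 272.289716) px
Planar DLT: solve 8×8 A·h = b for H (H[2,2]=1):
  H  [+771.82130 +24.93897 +197.20743]
  H  [+81.06044 +461.57493 +304.87497]
  H  [+0.28636 +0.58808 +1.00000]
B = K⁻¹H; ‖b₁‖=0.965302, ‖b₂‖=0.965302; λ = 2/(‖b₁‖+‖b₂‖) = 1.035945, sign → tz>0 ⇒ λ=+1.035945
r₁ = λ·B[:,0] = (+0.95456,+0.02865,+0.29665); r₂ = λ·B[:,1] = (-0.21227,+0.76407,+0.60922)
r₃ = r₁×r₂ = (-0.20921,-0.64450,+0.73543); SVD([r₁ r₂ r₃]) → R = UVᵀ:
  R  [+0.95456 -0.21227 -0.20921]
  R  [+0.02865 +0.76407 -0.64450]
  R  [+0.29665 +0.60922 +0.73543]
t = (-0.14538, +0.15217, +1.03594) m
tr R = 2.454050; θ = arccos((tr R − 1)/2) = 0.756818 rad = 43.362°
axis k = ((R−Rᵀ)₃₂, (R−Rᵀ)₁₃, (R−Rᵀ)₂₁) / (2 sinθ) = (+0.912974, -0.368373, +0.175441)
rvec = θ·k = (+0.690955, -0.278791, +0.132777)

rvec=(0.6910, -0.2788, 0.1328) tvec=(-0.1454, 0.1522, 1.0359)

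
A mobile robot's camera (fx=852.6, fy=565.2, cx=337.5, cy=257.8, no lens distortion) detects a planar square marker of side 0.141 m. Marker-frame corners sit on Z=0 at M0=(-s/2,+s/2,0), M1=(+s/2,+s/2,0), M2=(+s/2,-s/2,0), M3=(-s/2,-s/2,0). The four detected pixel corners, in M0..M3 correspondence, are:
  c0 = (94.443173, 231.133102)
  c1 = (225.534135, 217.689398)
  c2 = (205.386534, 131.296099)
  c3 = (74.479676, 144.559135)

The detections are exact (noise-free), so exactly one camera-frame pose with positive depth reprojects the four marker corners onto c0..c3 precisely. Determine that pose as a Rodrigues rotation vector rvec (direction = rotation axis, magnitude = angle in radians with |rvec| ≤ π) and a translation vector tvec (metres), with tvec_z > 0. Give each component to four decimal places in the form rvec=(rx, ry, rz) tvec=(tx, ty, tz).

rvec=(-0.0118, -0.0109, -0.1546) tvec=(-0.1999, -0.1233, 0.9091)

Intrinsics K: fx=852.6, fy=565.2, cx=337.5, cy=257.8
Marker side s = 0.141 m; corners in marker frame (Z=0):
  M0 = (-0.0705, +0.0705, 0)
  M1 = (+0.0705, +0.0705, 0)
  M2 = (+0.0705, -0.0705, 0)
  M3 = (-0.0705, -0.0705, 0)
Detected image corners:
  c0 = (94.443173, 231.133102) px
  c1 = (225.534135, 217.689398) px
  c2 = (205.386534, 131.296099) px
  c3 = (74.479676, 144.559135) px
Planar DLT: solve 8×8 A·h = b for H (H[2,2]=1):
  H  [+931.01477 +140.44605 +150.01232]
  H  [-92.35439 +611.19300 +181.12689]
  H  [+0.01297 -0.01195 +1.00000]
B = K⁻¹H; ‖b₁‖=1.100023, ‖b₂‖=1.100023; λ = 2/(‖b₁‖+‖b₂‖) = 0.909072, sign → tz>0 ⇒ λ=+0.909072
r₁ = λ·B[:,0] = (+0.98801,-0.15392,+0.01179); r₂ = λ·B[:,1] = (+0.15405,+0.98800,-0.01087)
r₃ = r₁×r₂ = (-0.00998,+0.01255,+0.99987); SVD([r₁ r₂ r₃]) → R = UVᵀ:
  R  [+0.98801 +0.15405 -0.00998]
  R  [-0.15392 +0.98800 +0.01255]
  R  [+0.01179 -0.01087 +0.99987]
t = (-0.19991, -0.12332, +0.90907) m
tr R = 2.975887; θ = arccos((tr R − 1)/2) = 0.155438 rad = 8.906°
axis k = ((R−Rᵀ)₃₂, (R−Rᵀ)₁₃, (R−Rᵀ)₂₁) / (2 sinθ) = (-0.075634, -0.070304, -0.994654)
rvec = θ·k = (-0.011756, -0.010928, -0.154607)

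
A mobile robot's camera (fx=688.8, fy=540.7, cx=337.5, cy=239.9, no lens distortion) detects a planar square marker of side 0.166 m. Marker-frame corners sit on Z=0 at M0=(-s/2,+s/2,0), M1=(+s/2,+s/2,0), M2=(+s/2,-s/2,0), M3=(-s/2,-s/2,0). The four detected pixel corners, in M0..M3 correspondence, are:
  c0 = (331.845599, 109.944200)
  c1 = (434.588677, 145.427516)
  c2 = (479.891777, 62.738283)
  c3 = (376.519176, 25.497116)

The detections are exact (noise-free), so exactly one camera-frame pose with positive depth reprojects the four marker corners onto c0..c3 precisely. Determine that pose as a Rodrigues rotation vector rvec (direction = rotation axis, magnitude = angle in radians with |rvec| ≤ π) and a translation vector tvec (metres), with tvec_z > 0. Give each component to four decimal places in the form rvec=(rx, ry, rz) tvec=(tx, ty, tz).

Intrinsics K: fx=688.8, fy=540.7, cx=337.5, cy=239.9
Marker side s = 0.166 m; corners in marker frame (Z=0):
  M0 = (-0.0830, +0.0830, 0)
  M1 = (+0.0830, +0.0830, 0)
  M2 = (+0.0830, -0.0830, 0)
  M3 = (-0.0830, -0.0830, 0)
Detected image corners:
  c0 = (331.845599, 109.944200) px
  c1 = (434.588677, 145.427516) px
  c2 = (479.891777, 62.738283) px
  c3 = (376.519176, 25.497116) px
Planar DLT: solve 8×8 A·h = b for H (H[2,2]=1):
  H  [+658.56299 -239.62250 +405.96468]
  H  [+227.00739 +510.03144 +86.31063]
  H  [+0.09303 +0.07741 +1.00000]
B = K⁻¹H; ‖b₁‖=0.990457, ‖b₂‖=0.990457; λ = 2/(‖b₁‖+‖b₂‖) = 1.009635, sign → tz>0 ⇒ λ=+1.009635
r₁ = λ·B[:,0] = (+0.91929,+0.38221,+0.09393); r₂ = λ·B[:,1] = (-0.38953,+0.91769,+0.07816)
r₃ = r₁×r₂ = (-0.05633,-0.10844,+0.99251); SVD([r₁ r₂ r₃]) → R = UVᵀ:
  R  [+0.91929 -0.38953 -0.05633]
  R  [+0.38221 +0.91769 -0.10844]
  R  [+0.09393 +0.07816 +0.99251]
t = (+0.10035, -0.28679, +1.00963) m
tr R = 2.829487; θ = arccos((tr R − 1)/2) = 0.415924 rad = 23.831°
axis k = ((R−Rᵀ)₃₂, (R−Rᵀ)₁₃, (R−Rᵀ)₂₁) / (2 sinθ) = (+0.230912, -0.185945, +0.955041)
rvec = θ·k = (+0.096042, -0.077339, +0.397224)

rvec=(0.0960, -0.0773, 0.3972) tvec=(0.1004, -0.2868, 1.0096)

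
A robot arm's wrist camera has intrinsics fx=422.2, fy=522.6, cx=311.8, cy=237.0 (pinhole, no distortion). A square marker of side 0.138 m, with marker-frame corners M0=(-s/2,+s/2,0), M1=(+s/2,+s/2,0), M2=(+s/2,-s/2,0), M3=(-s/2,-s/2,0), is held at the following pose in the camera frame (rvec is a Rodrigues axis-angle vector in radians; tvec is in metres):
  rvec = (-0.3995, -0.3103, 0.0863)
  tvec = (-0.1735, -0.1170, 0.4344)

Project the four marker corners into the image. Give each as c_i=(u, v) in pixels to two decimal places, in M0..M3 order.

Intrinsics K: fx=422.2, fy=522.6, cx=311.8, cy=237.0
Marker side s = 0.138 m; corners in marker frame (Z=0):
  M0 = (-0.0690, +0.0690, 0)
  M1 = (+0.0690, +0.0690, 0)
  M2 = (+0.0690, -0.0690, 0)
  M3 = (-0.0690, -0.0690, 0)
rvec = (-0.3995, -0.3103, 0.0863), |rvec| = θ = 0.51316 rad = 29.402°
Rodrigues: sinθ=0.49093, 1−cosθ=0.12880; R = I + sinθ·[k]× + (1−cosθ)·[k]×²:
    [+0.94926 -0.02193 -0.31372]
    [+0.14320 +0.91829 +0.36910]
    [+0.28000 -0.39529 +0.87484]
t = (-0.1735, -0.1170, 0.4344) m
M0: Pc = R·M0+t = (-0.24051, -0.06352, +0.38780); u = 422.2·(-0.24051)/0.38780 + 311.8 = 49.9566, v = 522.6·(-0.06352)/0.38780 + 237.0 = 151.4037
M1: Pc = R·M1+t = (-0.10951, -0.04376, +0.42644); u = 422.2·(-0.10951)/0.42644 + 311.8 = 203.3760, v = 522.6·(-0.04376)/0.42644 + 237.0 = 183.3763
M2: Pc = R·M2+t = (-0.10649, -0.17048, +0.48100); u = 422.2·(-0.10649)/0.48100 + 311.8 = 218.3287, v = 522.6·(-0.17048)/0.48100 + 237.0 = 51.7720
M3: Pc = R·M3+t = (-0.23749, -0.19024, +0.44236); u = 422.2·(-0.23749)/0.44236 + 311.8 = 85.1348, v = 522.6·(-0.19024)/0.44236 + 237.0 = 12.2467

c0=(49.96, 151.40) c1=(203.38, 183.38) c2=(218.33, 51.77) c3=(85.13, 12.25)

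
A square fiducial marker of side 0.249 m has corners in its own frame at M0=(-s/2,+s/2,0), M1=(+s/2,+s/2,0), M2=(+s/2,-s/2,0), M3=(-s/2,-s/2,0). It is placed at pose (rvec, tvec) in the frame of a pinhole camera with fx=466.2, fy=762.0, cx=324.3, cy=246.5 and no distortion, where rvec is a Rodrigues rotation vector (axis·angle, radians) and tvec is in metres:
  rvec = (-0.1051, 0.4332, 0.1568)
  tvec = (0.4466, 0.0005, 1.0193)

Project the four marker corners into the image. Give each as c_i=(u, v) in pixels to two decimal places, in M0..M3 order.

c0=(461.68, 323.00) c1=(585.43, 356.95) c2=(601.55, 163.79) c3=(478.15, 149.31)

Intrinsics K: fx=466.2, fy=762.0, cx=324.3, cy=246.5
Marker side s = 0.249 m; corners in marker frame (Z=0):
  M0 = (-0.1245, +0.1245, 0)
  M1 = (+0.1245, +0.1245, 0)
  M2 = (+0.1245, -0.1245, 0)
  M3 = (-0.1245, -0.1245, 0)
rvec = (-0.1051, 0.4332, 0.1568), |rvec| = θ = 0.47254 rad = 27.075°
Rodrigues: sinθ=0.45515, 1−cosθ=0.10959; R = I + sinθ·[k]× + (1−cosθ)·[k]×²:
    [+0.89584 -0.17337 +0.40917]
    [+0.12869 +0.98251 +0.13457]
    [-0.42534 -0.06790 +0.90248]
t = (0.4466, 0.0005, 1.0193) m
M0: Pc = R·M0+t = (+0.31348, +0.10680, +1.06380); u = 466.2·(+0.31348)/1.06380 + 324.3 = 461.6808, v = 762.0·(+0.10680)/1.06380 + 246.5 = 323.0018
M1: Pc = R·M1+t = (+0.53655, +0.13884, +0.95789); u = 466.2·(+0.53655)/0.95789 + 324.3 = 585.4340, v = 762.0·(+0.13884)/0.95789 + 246.5 = 356.9501
M2: Pc = R·M2+t = (+0.57972, -0.10580, +0.97480); u = 466.2·(+0.57972)/0.97480 + 324.3 = 601.5512, v = 762.0·(-0.10580)/0.97480 + 246.5 = 163.7949
M3: Pc = R·M3+t = (+0.35665, -0.13784, +1.08071); u = 466.2·(+0.35665)/1.08071 + 324.3 = 478.1545, v = 762.0·(-0.13784)/1.08071 + 246.5 = 149.3070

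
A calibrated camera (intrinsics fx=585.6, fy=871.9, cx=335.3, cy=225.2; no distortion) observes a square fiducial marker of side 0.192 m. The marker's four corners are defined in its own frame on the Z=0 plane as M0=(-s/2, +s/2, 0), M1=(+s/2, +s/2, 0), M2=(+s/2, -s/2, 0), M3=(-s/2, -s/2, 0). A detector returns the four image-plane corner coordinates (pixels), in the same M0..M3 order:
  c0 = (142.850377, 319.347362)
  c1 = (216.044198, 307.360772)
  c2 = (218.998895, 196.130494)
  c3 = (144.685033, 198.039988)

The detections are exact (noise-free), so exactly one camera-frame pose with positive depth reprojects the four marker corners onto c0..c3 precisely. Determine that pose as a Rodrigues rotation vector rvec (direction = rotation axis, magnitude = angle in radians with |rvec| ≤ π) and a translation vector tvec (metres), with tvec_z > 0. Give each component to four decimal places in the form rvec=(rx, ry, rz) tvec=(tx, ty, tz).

rvec=(0.1516, -0.7081, 0.0157) tvec=(-0.3711, 0.0495, 1.4199)

Intrinsics K: fx=585.6, fy=871.9, cx=335.3, cy=225.2
Marker side s = 0.192 m; corners in marker frame (Z=0):
  M0 = (-0.0960, +0.0960, 0)
  M1 = (+0.0960, +0.0960, 0)
  M2 = (+0.0960, -0.0960, 0)
  M3 = (-0.0960, -0.0960, 0)
Detected image corners:
  c0 = (142.850377, 319.347362) px
  c1 = (216.044198, 307.360772) px
  c2 = (218.998895, 196.130494) px
  c3 = (144.685033, 198.039988) px
Planar DLT: solve 8×8 A·h = b for H (H[2,2]=1):
  H  [+466.66704 +4.36837 +182.25177]
  H  [+80.21689 +628.38916 +255.59147]
  H  [+0.45702 +0.09393 +1.00000]
B = K⁻¹H; ‖b₁‖=0.704282, ‖b₂‖=0.704282; λ = 2/(‖b₁‖+‖b₂‖) = 1.419886, sign → tz>0 ⇒ λ=+1.419886
r₁ = λ·B[:,0] = (+0.75996,-0.03697,+0.64892); r₂ = λ·B[:,1] = (-0.06578,+0.98888,+0.13338)
r₃ = r₁×r₂ = (-0.64664,-0.14404,+0.74907); SVD([r₁ r₂ r₃]) → R = UVᵀ:
  R  [+0.75996 -0.06578 -0.64664]
  R  [-0.03697 +0.98888 -0.14404]
  R  [+0.64892 +0.13338 +0.74907]
t = (-0.37109, +0.04949, +1.41989) m
tr R = 2.497913; θ = arccos((tr R − 1)/2) = 0.724311 rad = 41.500°
axis k = ((R−Rᵀ)₃₂, (R−Rᵀ)₁₃, (R−Rᵀ)₂₁) / (2 sinθ) = (+0.209334, -0.977603, +0.021733)
rvec = θ·k = (+0.151623, -0.708088, +0.015741)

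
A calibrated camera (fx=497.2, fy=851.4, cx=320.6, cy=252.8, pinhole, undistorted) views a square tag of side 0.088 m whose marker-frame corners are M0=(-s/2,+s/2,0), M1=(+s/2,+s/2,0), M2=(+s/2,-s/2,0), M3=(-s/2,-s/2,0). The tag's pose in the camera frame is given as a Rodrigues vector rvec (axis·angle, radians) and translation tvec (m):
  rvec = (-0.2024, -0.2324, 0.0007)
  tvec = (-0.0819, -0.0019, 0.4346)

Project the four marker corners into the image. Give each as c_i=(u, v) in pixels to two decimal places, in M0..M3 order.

Intrinsics K: fx=497.2, fy=851.4, cx=320.6, cy=252.8
Marker side s = 0.088 m; corners in marker frame (Z=0):
  M0 = (-0.0440, +0.0440, 0)
  M1 = (+0.0440, +0.0440, 0)
  M2 = (+0.0440, -0.0440, 0)
  M3 = (-0.0440, -0.0440, 0)
rvec = (-0.2024, -0.2324, 0.0007), |rvec| = θ = 0.30818 rad = 17.658°
Rodrigues: sinθ=0.30333, 1−cosθ=0.04711; R = I + sinθ·[k]× + (1−cosθ)·[k]×²:
    [+0.97321 +0.02264 -0.22881]
    [+0.02402 +0.97968 +0.19913]
    [+0.22867 -0.19929 +0.95289]
t = (-0.0819, -0.0019, 0.4346) m
M0: Pc = R·M0+t = (-0.12372, +0.04015, +0.41577); u = 497.2·(-0.12372)/0.41577 + 320.6 = 172.6432, v = 851.4·(+0.04015)/0.41577 + 252.8 = 335.0156
M1: Pc = R·M1+t = (-0.03808, +0.04226, +0.43589); u = 497.2·(-0.03808)/0.43589 + 320.6 = 277.1613, v = 851.4·(+0.04226)/0.43589 + 252.8 = 335.3492
M2: Pc = R·M2+t = (-0.04008, -0.04395, +0.45343); u = 497.2·(-0.04008)/0.45343 + 320.6 = 276.6563, v = 851.4·(-0.04395)/0.45343 + 252.8 = 170.2778
M3: Pc = R·M3+t = (-0.12572, -0.04606, +0.43331); u = 497.2·(-0.12572)/0.43331 + 320.6 = 176.3451, v = 851.4·(-0.04606)/0.43331 + 252.8 = 162.2918

c0=(172.64, 335.02) c1=(277.16, 335.35) c2=(276.66, 170.28) c3=(176.35, 162.29)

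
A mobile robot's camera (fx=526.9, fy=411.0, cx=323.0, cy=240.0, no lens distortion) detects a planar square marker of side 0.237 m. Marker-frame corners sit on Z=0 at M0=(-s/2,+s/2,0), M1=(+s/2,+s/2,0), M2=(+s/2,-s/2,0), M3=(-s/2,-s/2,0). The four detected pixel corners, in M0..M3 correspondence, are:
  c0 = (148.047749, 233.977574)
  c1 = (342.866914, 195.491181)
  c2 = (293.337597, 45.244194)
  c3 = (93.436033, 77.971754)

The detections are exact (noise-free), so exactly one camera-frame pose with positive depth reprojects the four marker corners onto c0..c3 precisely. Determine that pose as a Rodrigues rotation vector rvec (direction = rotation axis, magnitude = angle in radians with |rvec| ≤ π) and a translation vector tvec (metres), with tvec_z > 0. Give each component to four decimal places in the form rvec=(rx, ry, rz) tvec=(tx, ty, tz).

rvec=(0.0252, -0.1124, -0.2560) tvec=(-0.1196, -0.1537, 0.6216)

Intrinsics K: fx=526.9, fy=411.0, cx=323.0, cy=240.0
Marker side s = 0.237 m; corners in marker frame (Z=0):
  M0 = (-0.1185, +0.1185, 0)
  M1 = (+0.1185, +0.1185, 0)
  M2 = (+0.1185, -0.1185, 0)
  M3 = (-0.1185, -0.1185, 0)
Detected image corners:
  c0 = (148.047749, 233.977574) px
  c1 = (342.866914, 195.491181) px
  c2 = (293.337597, 45.244194) px
  c3 = (93.436033, 77.971754) px
Planar DLT: solve 8×8 A·h = b for H (H[2,2]=1):
  H  [+870.69409 +233.29489 +221.64294]
  H  [-126.38340 +654.54859 +138.37647]
  H  [+0.17332 +0.06293 +1.00000]
B = K⁻¹H; ‖b₁‖=1.608705, ‖b₂‖=1.608705; λ = 2/(‖b₁‖+‖b₂‖) = 0.621618, sign → tz>0 ⇒ λ=+0.621618
r₁ = λ·B[:,0] = (+0.96117,-0.25406,+0.10774); r₂ = λ·B[:,1] = (+0.25125,+0.96713,+0.03912)
r₃ = r₁×r₂ = (-0.11414,-0.01053,+0.99341); SVD([r₁ r₂ r₃]) → R = UVᵀ:
  R  [+0.96117 +0.25125 -0.11414]
  R  [-0.25406 +0.96713 -0.01053]
  R  [+0.10774 +0.03912 +0.99341]
t = (-0.11958, -0.15370, +0.62162) m
tr R = 2.921709; θ = arccos((tr R − 1)/2) = 0.280726 rad = 16.084°
axis k = ((R−Rᵀ)₃₂, (R−Rᵀ)₁₃, (R−Rᵀ)₂₁) / (2 sinθ) = (+0.089601, -0.400415, -0.911943)
rvec = θ·k = (+0.025153, -0.112407, -0.256006)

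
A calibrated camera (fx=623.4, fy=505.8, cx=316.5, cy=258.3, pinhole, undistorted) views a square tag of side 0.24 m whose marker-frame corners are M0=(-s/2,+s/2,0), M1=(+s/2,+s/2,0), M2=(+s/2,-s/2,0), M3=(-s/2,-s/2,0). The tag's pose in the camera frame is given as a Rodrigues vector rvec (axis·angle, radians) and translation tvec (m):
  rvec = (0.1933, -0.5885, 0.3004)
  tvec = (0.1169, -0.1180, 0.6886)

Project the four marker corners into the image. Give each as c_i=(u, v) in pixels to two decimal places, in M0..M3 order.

Intrinsics K: fx=623.4, fy=505.8, cx=316.5, cy=258.3
Marker side s = 0.24 m; corners in marker frame (Z=0):
  M0 = (-0.1200, +0.1200, 0)
  M1 = (+0.1200, +0.1200, 0)
  M2 = (+0.1200, -0.1200, 0)
  M3 = (-0.1200, -0.1200, 0)
rvec = (0.1933, -0.5885, 0.3004), |rvec| = θ = 0.68843 rad = 39.444°
Rodrigues: sinθ=0.63533, 1−cosθ=0.22776; R = I + sinθ·[k]× + (1−cosθ)·[k]×²:
    [+0.79020 -0.33189 -0.51520]
    [+0.22256 +0.93868 -0.26335]
    [+0.57101 +0.09343 +0.81561]
t = (0.1169, -0.1180, 0.6886) m
M0: Pc = R·M0+t = (-0.01775, -0.03207, +0.63129); u = 623.4·(-0.01775)/0.63129 + 316.5 = 298.9705, v = 505.8·(-0.03207)/0.63129 + 258.3 = 232.6083
M1: Pc = R·M1+t = (+0.17190, +0.02135, +0.76833); u = 623.4·(+0.17190)/0.76833 + 316.5 = 455.9712, v = 505.8·(+0.02135)/0.76833 + 258.3 = 272.3539
M2: Pc = R·M2+t = (+0.25155, -0.20393, +0.74591); u = 623.4·(+0.25155)/0.74591 + 316.5 = 526.7362, v = 505.8·(-0.20393)/0.74591 + 258.3 = 120.0125
M3: Pc = R·M3+t = (+0.06190, -0.25735, +0.60887); u = 623.4·(+0.06190)/0.60887 + 316.5 = 379.8810, v = 505.8·(-0.25735)/0.60887 + 258.3 = 44.5146

c0=(298.97, 232.61) c1=(455.97, 272.35) c2=(526.74, 120.01) c3=(379.88, 44.51)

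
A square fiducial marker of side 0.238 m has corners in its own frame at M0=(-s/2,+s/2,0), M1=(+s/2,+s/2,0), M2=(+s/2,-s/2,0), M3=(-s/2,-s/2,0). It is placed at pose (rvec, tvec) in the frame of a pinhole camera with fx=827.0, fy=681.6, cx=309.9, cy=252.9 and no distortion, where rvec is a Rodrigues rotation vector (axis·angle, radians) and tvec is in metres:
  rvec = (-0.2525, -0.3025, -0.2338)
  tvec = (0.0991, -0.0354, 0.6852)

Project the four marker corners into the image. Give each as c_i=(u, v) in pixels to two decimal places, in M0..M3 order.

c0=(336.45, 361.44) c1=(595.08, 305.87) c2=(506.88, 98.17) c3=(257.37, 126.01)

Intrinsics K: fx=827.0, fy=681.6, cx=309.9, cy=252.9
Marker side s = 0.238 m; corners in marker frame (Z=0):
  M0 = (-0.1190, +0.1190, 0)
  M1 = (+0.1190, +0.1190, 0)
  M2 = (+0.1190, -0.1190, 0)
  M3 = (-0.1190, -0.1190, 0)
rvec = (-0.2525, -0.3025, -0.2338), |rvec| = θ = 0.45818 rad = 26.252°
Rodrigues: sinθ=0.44231, 1−cosθ=0.10314; R = I + sinθ·[k]× + (1−cosθ)·[k]×²:
    [+0.92819 +0.26323 -0.26302]
    [-0.18818 +0.94182 +0.27851]
    [+0.32103 -0.20901 +0.92372]
t = (0.0991, -0.0354, 0.6852) m
M0: Pc = R·M0+t = (+0.01997, +0.09907, +0.62213); u = 827.0·(+0.01997)/0.62213 + 309.9 = 336.4472, v = 681.6·(+0.09907)/0.62213 + 252.9 = 361.4407
M1: Pc = R·M1+t = (+0.24088, +0.05428, +0.69853); u = 827.0·(+0.24088)/0.69853 + 309.9 = 595.0797, v = 681.6·(+0.05428)/0.69853 + 252.9 = 305.8676
M2: Pc = R·M2+t = (+0.17823, -0.16987, +0.74827); u = 827.0·(+0.17823)/0.74827 + 309.9 = 506.8807, v = 681.6·(-0.16987)/0.74827 + 252.9 = 98.1665
M3: Pc = R·M3+t = (-0.04268, -0.12508, +0.67187); u = 827.0·(-0.04268)/0.67187 + 309.9 = 257.3670, v = 681.6·(-0.12508)/0.67187 + 252.9 = 126.0052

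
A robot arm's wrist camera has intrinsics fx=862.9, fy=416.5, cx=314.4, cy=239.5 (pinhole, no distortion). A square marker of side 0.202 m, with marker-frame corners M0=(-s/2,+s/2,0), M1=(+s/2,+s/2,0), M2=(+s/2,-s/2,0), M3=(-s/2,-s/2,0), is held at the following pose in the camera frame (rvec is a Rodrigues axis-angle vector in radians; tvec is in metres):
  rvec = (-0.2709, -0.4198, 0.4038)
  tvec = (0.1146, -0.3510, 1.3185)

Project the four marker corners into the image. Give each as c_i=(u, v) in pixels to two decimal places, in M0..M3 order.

Intrinsics K: fx=862.9, fy=416.5, cx=314.4, cy=239.5
Marker side s = 0.202 m; corners in marker frame (Z=0):
  M0 = (-0.1010, +0.1010, 0)
  M1 = (+0.1010, +0.1010, 0)
  M2 = (+0.1010, -0.1010, 0)
  M3 = (-0.1010, -0.1010, 0)
rvec = (-0.2709, -0.4198, 0.4038), |rvec| = θ = 0.64240 rad = 36.807°
Rodrigues: sinθ=0.59912, 1−cosθ=0.19934; R = I + sinθ·[k]× + (1−cosθ)·[k]×²:
    [+0.83611 -0.32166 -0.44436]
    [+0.43153 +0.88579 +0.17077]
    [+0.33868 -0.33453 +0.87942]
t = (0.1146, -0.3510, 1.3185) m
M0: Pc = R·M0+t = (-0.00234, -0.30512, +1.25051); u = 862.9·(-0.00234)/1.25051 + 314.4 = 312.7887, v = 416.5·(-0.30512)/1.25051 + 239.5 = 137.8753
M1: Pc = R·M1+t = (+0.16656, -0.21795, +1.31892); u = 862.9·(+0.16656)/1.31892 + 314.4 = 423.3712, v = 416.5·(-0.21795)/1.31892 + 239.5 = 170.6735
M2: Pc = R·M2+t = (+0.23154, -0.39688, +1.38649); u = 862.9·(+0.23154)/1.38649 + 314.4 = 458.4984, v = 416.5·(-0.39688)/1.38649 + 239.5 = 120.2779
M3: Pc = R·M3+t = (+0.06264, -0.48405, +1.31808); u = 862.9·(+0.06264)/1.31808 + 314.4 = 355.4085, v = 416.5·(-0.48405)/1.31808 + 239.5 = 86.5455

c0=(312.79, 137.88) c1=(423.37, 170.67) c2=(458.50, 120.28) c3=(355.41, 86.55)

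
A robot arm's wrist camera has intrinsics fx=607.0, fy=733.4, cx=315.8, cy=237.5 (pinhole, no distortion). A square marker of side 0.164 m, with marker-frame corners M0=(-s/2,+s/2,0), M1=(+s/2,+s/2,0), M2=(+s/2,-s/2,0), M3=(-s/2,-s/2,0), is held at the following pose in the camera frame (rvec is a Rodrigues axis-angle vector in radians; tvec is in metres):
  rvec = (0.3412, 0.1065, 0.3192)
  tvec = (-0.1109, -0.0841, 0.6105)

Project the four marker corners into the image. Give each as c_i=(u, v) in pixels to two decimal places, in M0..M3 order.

c0=(115.55, 194.69) c1=(261.12, 255.71) c2=(305.58, 71.75) c3=(145.35, 7.35)

Intrinsics K: fx=607.0, fy=733.4, cx=315.8, cy=237.5
Marker side s = 0.164 m; corners in marker frame (Z=0):
  M0 = (-0.0820, +0.0820, 0)
  M1 = (+0.0820, +0.0820, 0)
  M2 = (+0.0820, -0.0820, 0)
  M3 = (-0.0820, -0.0820, 0)
rvec = (0.3412, 0.1065, 0.3192), |rvec| = θ = 0.47922 rad = 27.457°
Rodrigues: sinθ=0.46108, 1−cosθ=0.11264; R = I + sinθ·[k]× + (1−cosθ)·[k]×²:
    [+0.94446 -0.28930 +0.15589]
    [+0.32495 +0.89292 -0.31162]
    [-0.04905 +0.34496 +0.93733]
t = (-0.1109, -0.0841, 0.6105) m
M0: Pc = R·M0+t = (-0.21207, -0.03753, +0.64281); u = 607.0·(-0.21207)/0.64281 + 315.8 = 115.5456, v = 733.4·(-0.03753)/0.64281 + 237.5 = 194.6853
M1: Pc = R·M1+t = (-0.05718, +0.01577, +0.63477); u = 607.0·(-0.05718)/0.63477 + 315.8 = 261.1242, v = 733.4·(+0.01577)/0.63477 + 237.5 = 255.7147
M2: Pc = R·M2+t = (-0.00973, -0.13067, +0.57819); u = 607.0·(-0.00973)/0.57819 + 315.8 = 305.5833, v = 733.4·(-0.13067)/0.57819 + 237.5 = 71.7482
M3: Pc = R·M3+t = (-0.16462, -0.18397, +0.58623); u = 607.0·(-0.16462)/0.58623 + 315.8 = 145.3456, v = 733.4·(-0.18397)/0.58623 + 237.5 = 7.3535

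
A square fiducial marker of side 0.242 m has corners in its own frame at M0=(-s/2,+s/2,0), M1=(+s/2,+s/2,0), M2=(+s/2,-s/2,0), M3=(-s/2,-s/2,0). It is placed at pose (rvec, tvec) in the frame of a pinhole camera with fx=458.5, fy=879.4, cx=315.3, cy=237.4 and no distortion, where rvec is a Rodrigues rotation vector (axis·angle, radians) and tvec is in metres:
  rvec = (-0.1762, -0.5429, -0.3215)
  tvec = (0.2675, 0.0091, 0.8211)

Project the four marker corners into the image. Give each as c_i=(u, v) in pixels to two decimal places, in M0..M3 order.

Intrinsics K: fx=458.5, fy=879.4, cx=315.3, cy=237.4
Marker side s = 0.242 m; corners in marker frame (Z=0):
  M0 = (-0.1210, +0.1210, 0)
  M1 = (+0.1210, +0.1210, 0)
  M2 = (+0.1210, -0.1210, 0)
  M3 = (-0.1210, -0.1210, 0)
rvec = (-0.1762, -0.5429, -0.3215), |rvec| = θ = 0.65509 rad = 37.534°
Rodrigues: sinθ=0.60923, 1−cosθ=0.20701; R = I + sinθ·[k]× + (1−cosθ)·[k]×²:
    [+0.80797 +0.34514 -0.47757]
    [-0.25285 +0.93516 +0.24806]
    [+0.53222 -0.07967 +0.84285]
t = (0.2675, 0.0091, 0.8211) m
M0: Pc = R·M0+t = (+0.21150, +0.15285, +0.74706); u = 458.5·(+0.21150)/0.74706 + 315.3 = 445.1041, v = 879.4·(+0.15285)/0.74706 + 237.4 = 417.3265
M1: Pc = R·M1+t = (+0.40703, +0.09166, +0.87586); u = 458.5·(+0.40703)/0.87586 + 315.3 = 528.3723, v = 879.4·(+0.09166)/0.87586 + 237.4 = 329.4308
M2: Pc = R·M2+t = (+0.32350, -0.13465, +0.89514); u = 458.5·(+0.32350)/0.89514 + 315.3 = 481.0015, v = 879.4·(-0.13465)/0.89514 + 237.4 = 105.1177
M3: Pc = R·M3+t = (+0.12797, -0.07346, +0.76634); u = 458.5·(+0.12797)/0.76634 + 315.3 = 391.8668, v = 879.4·(-0.07346)/0.76634 + 237.4 = 153.1023

c0=(445.10, 417.33) c1=(528.37, 329.43) c2=(481.00, 105.12) c3=(391.87, 153.10)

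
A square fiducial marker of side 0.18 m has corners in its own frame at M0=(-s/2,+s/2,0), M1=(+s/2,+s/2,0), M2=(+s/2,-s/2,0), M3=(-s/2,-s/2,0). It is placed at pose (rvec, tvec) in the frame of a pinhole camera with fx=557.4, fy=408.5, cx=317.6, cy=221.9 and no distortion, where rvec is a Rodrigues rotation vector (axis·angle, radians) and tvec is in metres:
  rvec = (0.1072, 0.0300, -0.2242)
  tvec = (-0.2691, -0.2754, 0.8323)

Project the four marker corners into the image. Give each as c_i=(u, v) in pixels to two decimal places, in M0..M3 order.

Intrinsics K: fx=557.4, fy=408.5, cx=317.6, cy=221.9
Marker side s = 0.18 m; corners in marker frame (Z=0):
  M0 = (-0.0900, +0.0900, 0)
  M1 = (+0.0900, +0.0900, 0)
  M2 = (+0.0900, -0.0900, 0)
  M3 = (-0.0900, -0.0900, 0)
rvec = (0.1072, 0.0300, -0.2242), |rvec| = θ = 0.25031 rad = 14.342°
Rodrigues: sinθ=0.24771, 1−cosθ=0.03117; R = I + sinθ·[k]× + (1−cosθ)·[k]×²:
    [+0.97455 +0.22347 +0.01773]
    [-0.22027 +0.96928 -0.10943]
    [-0.04164 +0.10274 +0.99384]
t = (-0.2691, -0.2754, 0.8323) m
M0: Pc = R·M0+t = (-0.33670, -0.16834, +0.84529); u = 557.4·(-0.33670)/0.84529 + 317.6 = 95.5764, v = 408.5·(-0.16834)/0.84529 + 221.9 = 140.5471
M1: Pc = R·M1+t = (-0.16128, -0.20799, +0.83780); u = 557.4·(-0.16128)/0.83780 + 317.6 = 210.2990, v = 408.5·(-0.20799)/0.83780 + 221.9 = 120.4874
M2: Pc = R·M2+t = (-0.20150, -0.38246, +0.81931); u = 557.4·(-0.20150)/0.81931 + 317.6 = 180.5115, v = 408.5·(-0.38246)/0.81931 + 221.9 = 31.2085
M3: Pc = R·M3+t = (-0.37692, -0.34281, +0.82680); u = 557.4·(-0.37692)/0.82680 + 317.6 = 63.4930, v = 408.5·(-0.34281)/0.82680 + 221.9 = 52.5262

c0=(95.58, 140.55) c1=(210.30, 120.49) c2=(180.51, 31.21) c3=(63.49, 52.53)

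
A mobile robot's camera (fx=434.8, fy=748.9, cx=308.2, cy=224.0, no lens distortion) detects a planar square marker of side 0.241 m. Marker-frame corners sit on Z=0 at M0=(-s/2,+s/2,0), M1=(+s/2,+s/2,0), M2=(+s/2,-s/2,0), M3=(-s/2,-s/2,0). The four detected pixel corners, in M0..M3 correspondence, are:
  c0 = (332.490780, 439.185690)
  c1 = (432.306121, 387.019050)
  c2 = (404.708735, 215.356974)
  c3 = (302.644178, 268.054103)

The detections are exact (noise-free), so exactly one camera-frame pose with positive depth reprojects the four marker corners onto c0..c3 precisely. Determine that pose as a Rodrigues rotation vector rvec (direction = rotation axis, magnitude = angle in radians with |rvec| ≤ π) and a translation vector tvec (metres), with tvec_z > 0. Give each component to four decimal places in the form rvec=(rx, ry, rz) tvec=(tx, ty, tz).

Intrinsics K: fx=434.8, fy=748.9, cx=308.2, cy=224.0
Marker side s = 0.241 m; corners in marker frame (Z=0):
  M0 = (-0.1205, +0.1205, 0)
  M1 = (+0.1205, +0.1205, 0)
  M2 = (+0.1205, -0.1205, 0)
  M3 = (-0.1205, -0.1205, 0)
Detected image corners:
  c0 = (332.490780, 439.185690) px
  c1 = (432.306121, 387.019050) px
  c2 = (404.708735, 215.356974) px
  c3 = (302.644178, 268.054103) px
Planar DLT: solve 8×8 A·h = b for H (H[2,2]=1):
  H  [+424.01622 +151.71133 +368.27685]
  H  [-212.89719 +740.14027 +328.27214]
  H  [+0.01421 +0.08842 +1.00000]
B = K⁻¹H; ‖b₁‖=1.007435, ‖b₂‖=1.007435; λ = 2/(‖b₁‖+‖b₂‖) = 0.992620, sign → tz>0 ⇒ λ=+0.992620
r₁ = λ·B[:,0] = (+0.95801,-0.28640,+0.01410); r₂ = λ·B[:,1] = (+0.28414,+0.95476,+0.08776)
r₃ = r₁×r₂ = (-0.03860,-0.08007,+0.99604); SVD([r₁ r₂ r₃]) → R = UVᵀ:
  R  [+0.95801 +0.28414 -0.03860]
  R  [-0.28640 +0.95476 -0.08007]
  R  [+0.01410 +0.08776 +0.99604]
t = (+0.13715, +0.13821, +0.99262) m
tr R = 2.908807; θ = arccos((tr R − 1)/2) = 0.303142 rad = 17.369°
axis k = ((R−Rᵀ)₃₂, (R−Rᵀ)₁₃, (R−Rᵀ)₂₁) / (2 sinθ) = (+0.281116, -0.088266, -0.955606)
rvec = θ·k = (+0.085218, -0.026757, -0.289684)

rvec=(0.0852, -0.0268, -0.2897) tvec=(0.1372, 0.1382, 0.9926)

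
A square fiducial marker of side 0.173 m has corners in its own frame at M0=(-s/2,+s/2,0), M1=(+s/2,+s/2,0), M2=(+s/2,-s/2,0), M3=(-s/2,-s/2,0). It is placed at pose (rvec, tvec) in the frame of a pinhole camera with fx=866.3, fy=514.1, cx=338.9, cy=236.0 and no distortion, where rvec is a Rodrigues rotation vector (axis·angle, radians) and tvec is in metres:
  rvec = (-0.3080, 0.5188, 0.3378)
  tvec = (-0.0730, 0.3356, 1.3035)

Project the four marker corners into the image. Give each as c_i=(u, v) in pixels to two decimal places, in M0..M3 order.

Intrinsics K: fx=866.3, fy=514.1, cx=338.9, cy=236.0
Marker side s = 0.173 m; corners in marker frame (Z=0):
  M0 = (-0.0865, +0.0865, 0)
  M1 = (+0.0865, +0.0865, 0)
  M2 = (+0.0865, -0.0865, 0)
  M3 = (-0.0865, -0.0865, 0)
rvec = (-0.3080, 0.5188, 0.3378), |rvec| = θ = 0.69147 rad = 39.618°
Rodrigues: sinθ=0.63767, 1−cosθ=0.22969; R = I + sinθ·[k]× + (1−cosθ)·[k]×²:
    [+0.81588 -0.38828 +0.42845]
    [+0.23476 +0.89961 +0.36823]
    [-0.52842 -0.19985 +0.82513]
t = (-0.0730, 0.3356, 1.3035) m
M0: Pc = R·M0+t = (-0.17716, +0.39311, +1.33192); u = 866.3·(-0.17716)/1.33192 + 338.9 = 223.6726, v = 514.1·(+0.39311)/1.33192 + 236.0 = 387.7341
M1: Pc = R·M1+t = (-0.03601, +0.43372, +1.24051); u = 866.3·(-0.03601)/1.24051 + 338.9 = 313.7510, v = 514.1·(+0.43372)/1.24051 + 236.0 = 415.7468
M2: Pc = R·M2+t = (+0.03116, +0.27809, +1.27508); u = 866.3·(+0.03116)/1.27508 + 338.9 = 360.0705, v = 514.1·(+0.27809)/1.27508 + 236.0 = 348.1233
M3: Pc = R·M3+t = (-0.10999, +0.23748, +1.36649); u = 866.3·(-0.10999)/1.36649 + 338.9 = 269.1724, v = 514.1·(+0.23748)/1.36649 + 236.0 = 325.3432

c0=(223.67, 387.73) c1=(313.75, 415.75) c2=(360.07, 348.12) c3=(269.17, 325.34)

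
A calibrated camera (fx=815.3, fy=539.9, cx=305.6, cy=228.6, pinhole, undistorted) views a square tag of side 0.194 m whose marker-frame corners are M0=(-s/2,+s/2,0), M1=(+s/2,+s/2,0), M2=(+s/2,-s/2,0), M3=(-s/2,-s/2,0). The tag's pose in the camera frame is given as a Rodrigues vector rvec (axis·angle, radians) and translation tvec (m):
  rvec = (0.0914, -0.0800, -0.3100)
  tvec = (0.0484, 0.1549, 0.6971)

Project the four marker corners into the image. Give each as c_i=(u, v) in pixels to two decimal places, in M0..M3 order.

Intrinsics K: fx=815.3, fy=539.9, cx=305.6, cy=228.6
Marker side s = 0.194 m; corners in marker frame (Z=0):
  M0 = (-0.0970, +0.0970, 0)
  M1 = (+0.0970, +0.0970, 0)
  M2 = (+0.0970, -0.0970, 0)
  M3 = (-0.0970, -0.0970, 0)
rvec = (0.0914, -0.0800, -0.3100), |rvec| = θ = 0.33295 rad = 19.076°
Rodrigues: sinθ=0.32683, 1−cosθ=0.05492; R = I + sinθ·[k]× + (1−cosθ)·[k]×²:
    [+0.94922 +0.30068 -0.09257]
    [-0.30793 +0.94825 -0.07743]
    [+0.06449 +0.10201 +0.99269]
t = (0.0484, 0.1549, 0.6971) m
M0: Pc = R·M0+t = (-0.01451, +0.27675, +0.70074); u = 815.3·(-0.01451)/0.70074 + 305.6 = 288.7197, v = 539.9·(+0.27675)/0.70074 + 228.6 = 441.8279
M1: Pc = R·M1+t = (+0.16964, +0.21701, +0.71325); u = 815.3·(+0.16964)/0.71325 + 305.6 = 499.5123, v = 539.9·(+0.21701)/0.71325 + 228.6 = 392.8686
M2: Pc = R·M2+t = (+0.11131, +0.03305, +0.69346); u = 815.3·(+0.11131)/0.69346 + 305.6 = 436.4649, v = 539.9·(+0.03305)/0.69346 + 228.6 = 254.3318
M3: Pc = R·M3+t = (-0.07284, +0.09279, +0.68095); u = 815.3·(-0.07284)/0.68095 + 305.6 = 218.3880, v = 539.9·(+0.09279)/0.68095 + 228.6 = 302.1684

c0=(288.72, 441.83) c1=(499.51, 392.87) c2=(436.46, 254.33) c3=(218.39, 302.17)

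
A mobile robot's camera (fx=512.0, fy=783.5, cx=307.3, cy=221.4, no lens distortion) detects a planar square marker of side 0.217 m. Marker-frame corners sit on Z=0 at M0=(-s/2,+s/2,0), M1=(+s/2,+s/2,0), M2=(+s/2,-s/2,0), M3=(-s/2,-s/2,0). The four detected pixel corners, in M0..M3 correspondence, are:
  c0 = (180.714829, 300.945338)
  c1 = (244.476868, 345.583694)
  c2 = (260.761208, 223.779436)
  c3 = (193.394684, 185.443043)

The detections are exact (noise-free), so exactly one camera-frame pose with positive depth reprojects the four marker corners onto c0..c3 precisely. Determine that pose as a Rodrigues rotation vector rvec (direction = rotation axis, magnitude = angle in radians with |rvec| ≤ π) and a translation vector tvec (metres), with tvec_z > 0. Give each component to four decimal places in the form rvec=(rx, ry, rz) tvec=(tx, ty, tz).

Intrinsics K: fx=512.0, fy=783.5, cx=307.3, cy=221.4
Marker side s = 0.217 m; corners in marker frame (Z=0):
  M0 = (-0.1085, +0.1085, 0)
  M1 = (+0.1085, +0.1085, 0)
  M2 = (+0.1085, -0.1085, 0)
  M3 = (-0.1085, -0.1085, 0)
Detected image corners:
  c0 = (180.714829, 300.945338) px
  c1 = (244.476868, 345.583694) px
  c2 = (260.761208, 223.779436) px
  c3 = (193.394684, 185.443043) px
Planar DLT: solve 8×8 A·h = b for H (H[2,2]=1):
  H  [+233.94605 -25.78989 +218.59091]
  H  [+109.80402 +595.12934 +264.43223]
  H  [-0.30944 +0.18500 +1.00000]
B = K⁻¹H; ‖b₁‖=0.748700, ‖b₂‖=0.748700; λ = 2/(‖b₁‖+‖b₂‖) = 1.335649, sign → tz>0 ⇒ λ=+1.335649
r₁ = λ·B[:,0] = (+0.85836,+0.30398,-0.41331); r₂ = λ·B[:,1] = (-0.21558,+0.94471,+0.24709)
r₃ = r₁×r₂ = (+0.46556,-0.12299,+0.87643); SVD([r₁ r₂ r₃]) → R = UVᵀ:
  R  [+0.85836 -0.21558 +0.46556]
  R  [+0.30398 +0.94471 -0.12299]
  R  [-0.41331 +0.24709 +0.87643]
t = (-0.23141, +0.07336, +1.33565) m
tr R = 2.679491; θ = arccos((tr R − 1)/2) = 0.573982 rad = 32.887°
axis k = ((R−Rᵀ)₃₂, (R−Rᵀ)₁₃, (R−Rᵀ)₂₁) / (2 sinθ) = (+0.340787, +0.809301, +0.478431)
rvec = θ·k = (+0.195606, +0.464524, +0.274611)

rvec=(0.1956, 0.4645, 0.2746) tvec=(-0.2314, 0.0734, 1.3356)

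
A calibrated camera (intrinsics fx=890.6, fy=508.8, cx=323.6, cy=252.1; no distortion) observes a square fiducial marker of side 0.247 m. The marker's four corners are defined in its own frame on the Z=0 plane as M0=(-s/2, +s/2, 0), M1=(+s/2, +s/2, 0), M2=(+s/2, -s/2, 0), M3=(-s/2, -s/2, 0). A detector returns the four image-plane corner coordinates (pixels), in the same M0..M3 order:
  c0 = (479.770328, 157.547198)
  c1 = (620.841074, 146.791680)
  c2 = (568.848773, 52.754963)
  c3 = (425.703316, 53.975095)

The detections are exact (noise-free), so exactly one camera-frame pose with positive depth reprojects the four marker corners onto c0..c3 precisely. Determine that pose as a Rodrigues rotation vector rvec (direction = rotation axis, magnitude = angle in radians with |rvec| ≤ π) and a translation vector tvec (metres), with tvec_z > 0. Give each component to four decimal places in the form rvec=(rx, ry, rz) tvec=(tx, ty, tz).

Intrinsics K: fx=890.6, fy=508.8, cx=323.6, cy=252.1
Marker side s = 0.247 m; corners in marker frame (Z=0):
  M0 = (-0.1235, +0.1235, 0)
  M1 = (+0.1235, +0.1235, 0)
  M2 = (+0.1235, -0.1235, 0)
  M3 = (-0.1235, -0.1235, 0)
Detected image corners:
  c0 = (479.770328, 157.547198) px
  c1 = (620.841074, 146.791680) px
  c2 = (568.848773, 52.754963) px
  c3 = (425.703316, 53.975095) px
Planar DLT: solve 8×8 A·h = b for H (H[2,2]=1):
  H  [+777.34456 +170.08910 +526.89681]
  H  [+15.58505 +390.38630 +102.10742]
  H  [+0.38558 -0.08478 +1.00000]
B = K⁻¹H; ‖b₁‖=0.843387, ‖b₂‖=0.843387; λ = 2/(‖b₁‖+‖b₂‖) = 1.185695, sign → tz>0 ⇒ λ=+1.185695
r₁ = λ·B[:,0] = (+0.86880,-0.19021,+0.45718); r₂ = λ·B[:,1] = (+0.26297,+0.95955,-0.10052)
r₃ = r₁×r₂ = (-0.41957,+0.20756,+0.88367); SVD([r₁ r₂ r₃]) → R = UVᵀ:
  R  [+0.86880 +0.26297 -0.41957]
  R  [-0.19021 +0.95955 +0.20756]
  R  [+0.45718 -0.10052 +0.88367]
t = (+0.27066, -0.34954, +1.18570) m
tr R = 2.712023; θ = arccos((tr R − 1)/2) = 0.543292 rad = 31.128°
axis k = ((R−Rᵀ)₃₂, (R−Rᵀ)₁₃, (R−Rᵀ)₂₁) / (2 sinθ) = (-0.297973, -0.847994, -0.438312)
rvec = θ·k = (-0.161886, -0.460709, -0.238132)

rvec=(-0.1619, -0.4607, -0.2381) tvec=(0.2707, -0.3495, 1.1857)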